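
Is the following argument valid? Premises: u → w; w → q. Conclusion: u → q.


This matches the form of hypothetical syllogism: the conclusion follows in every model of the premises.

Valid.


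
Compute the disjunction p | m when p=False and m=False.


Disjunction is false only when both operands are false.
Substitute: p=False, m=False.
False | False evaluates to False.

False


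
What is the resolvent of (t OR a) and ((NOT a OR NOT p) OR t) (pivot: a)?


The clauses contain complementary literals a and NOTa.
Resolution eliminates this pair and disjoins the remaining literals (merging duplicates).

(t OR NOT p)


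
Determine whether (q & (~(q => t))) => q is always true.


Build the truth table over {q, t}:
q | t | φ
---------
False | False | True
True | False | True
False | True | True
True | True | True
Every row evaluates to true.

Yes, it is a tautology.


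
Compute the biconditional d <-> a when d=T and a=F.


Biconditional is true when both operands have the same truth value.
Substitute: d=T, a=F.
T <-> F evaluates to F.

F


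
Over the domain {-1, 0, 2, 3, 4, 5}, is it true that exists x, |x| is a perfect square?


Evaluate the predicate on each element: -1:True, 0:True, 2:False, 3:False, 4:True, 5:False.
Witness x = -1 satisfies the predicate.

True


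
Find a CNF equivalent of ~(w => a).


Step 1: Rewrite w → a as ¬w ∨ a.
Step 2: Negate: ¬(¬w ∨ a) = w ∧ ¬a (De Morgan + double negation).

w & (~a)


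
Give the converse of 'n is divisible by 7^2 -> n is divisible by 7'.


The converse of (P → Q) is (Q → P). It is not in general equivalent to the original.
Here P = 'n is divisible by 7^2' and Q = 'n is divisible by 7'.

If n is divisible by 7, then n is divisible by 7^2.


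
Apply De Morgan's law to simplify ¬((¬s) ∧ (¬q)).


De Morgan: the negation of a conjunction is the disjunction of the negations.
Distribute ¬ across ∧, flipping it to ∨, and negate each literal.

s ∨ q


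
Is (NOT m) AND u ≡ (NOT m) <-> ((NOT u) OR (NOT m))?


Compare truth tables:
m | u | φ | ψ
-------------
F | F | F | T
T | F | F | F
F | T | T | T
T | T | F | T
They differ at row 1 (m=F, u=F): φ=F but ψ=T.

No, they are not logically equivalent.


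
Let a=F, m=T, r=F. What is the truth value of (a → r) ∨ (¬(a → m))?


Substitute a=F, m=T, r=F:
a → r = F → F = T
a → m = F → T = T
¬(a → m) = F
(a → r) ∨ (¬(a → m)) = T ∨ F = T

T


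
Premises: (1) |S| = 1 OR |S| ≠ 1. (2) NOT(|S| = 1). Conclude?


Disjunctive syllogism: from (P ∨ Q) and ¬P, infer Q.
One disjunct, '|S| = 1', is ruled out; the other must hold.

|S| ≠ 1


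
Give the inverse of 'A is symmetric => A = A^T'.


The inverse of (P → Q) is (¬P → ¬Q). It is equivalent to the converse, not to the original.
Here P = 'A is symmetric' and Q = 'A = A^T'.

If not (A is symmetric), then not (A = A^T).


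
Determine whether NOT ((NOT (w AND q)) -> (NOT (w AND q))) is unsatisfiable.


Truth table over {q, w}:
q | w | φ
---------
F | F | F
T | F | F
F | T | F
T | T | F
Every row is false.

Yes, it is a contradiction.


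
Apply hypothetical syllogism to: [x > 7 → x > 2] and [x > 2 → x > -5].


Hypothetical syllogism: from (P → Q) and (Q → R), infer (P → R).
Chain the two implications through the shared middle term 'x > 2'.

x > 7 → x > -5


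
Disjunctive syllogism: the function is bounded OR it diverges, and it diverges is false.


Disjunctive syllogism: from (P ∨ Q) and ¬P, infer Q.
One disjunct, 'it diverges', is ruled out; the other must hold.

the function is bounded


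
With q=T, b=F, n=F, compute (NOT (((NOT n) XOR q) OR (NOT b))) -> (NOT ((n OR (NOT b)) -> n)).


Substitute q=T, b=F, n=F:
NOT n = T
(NOT n) XOR q = T XOR T = F
NOT b = T
((NOT n) XOR q) OR (NOT b) = F OR T = T
NOT (((NOT n) XOR q) OR (NOT b)) = F
NOT b = T
n OR (NOT b) = F OR T = T
(n OR (NOT b)) -> n = T -> F = F
NOT ((n OR (NOT b)) -> n) = T
(NOT (((NOT n) XOR q) OR (NOT b))) -> (NOT ((n OR (NOT b)) -> n)) = F -> T = T

T


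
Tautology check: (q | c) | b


Build the truth table over {b, c, q}:
b | c | q | φ
-------------
False | False | False | False
True | False | False | True
False | True | False | True
True | True | False | True
False | False | True | True
True | False | True | True
False | True | True | True
True | True | True | True
Counterexample at row 1: with b=False, c=False, q=False, the formula is False.

No, it is not a tautology.


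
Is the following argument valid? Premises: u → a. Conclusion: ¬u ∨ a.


This matches the form of material implication: the conclusion follows in every model of the premises.

Valid.


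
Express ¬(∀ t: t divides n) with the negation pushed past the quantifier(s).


¬(∀ x: φ) = ∃ x: ¬φ, and ¬(∃ x: φ) = ∀ x: ¬φ.
Apply to the universal statement.

∃ t: ¬(t divides n)


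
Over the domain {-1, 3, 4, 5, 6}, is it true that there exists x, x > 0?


Evaluate the predicate on each element: -1:F, 3:T, 4:T, 5:T, 6:T.
Witness x = 3 satisfies the predicate.

T


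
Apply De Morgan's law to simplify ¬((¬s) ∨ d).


De Morgan: the negation of a disjunction is the conjunction of the negations.
Distribute ¬ across ∨, flipping it to ∧, and negate each literal.

s ∧ (¬d)


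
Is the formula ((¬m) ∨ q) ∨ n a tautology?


Build the truth table over {m, n, q}:
m | n | q | φ
-------------
F | F | F | T
T | F | F | F
F | T | F | T
T | T | F | T
F | F | T | T
T | F | T | T
F | T | T | T
T | T | T | T
Counterexample at row 2: with m=T, n=F, q=F, the formula is F.

No, it is not a tautology.


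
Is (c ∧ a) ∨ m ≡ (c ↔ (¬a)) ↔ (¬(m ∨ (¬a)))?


Compare truth tables:
a | c | m | φ | ψ
-----------------
F | F | F | F | T
T | F | F | F | T
F | T | F | F | F
T | T | F | T | F
F | F | T | T | T
T | F | T | T | F
F | T | T | T | F
T | T | T | T | T
They differ at row 1 (a=F, c=F, m=F): φ=F but ψ=T.

No, they are not logically equivalent.


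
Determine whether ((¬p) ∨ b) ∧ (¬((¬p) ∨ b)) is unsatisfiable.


Truth table over {b, p}:
b | p | φ
---------
F | F | F
T | F | F
F | T | F
T | T | F
Every row is false.

Yes, it is a contradiction.


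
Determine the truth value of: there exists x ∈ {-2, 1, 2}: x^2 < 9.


Evaluate the predicate on each element: -2:T, 1:T, 2:T.
Witness x = -2 satisfies the predicate.

T


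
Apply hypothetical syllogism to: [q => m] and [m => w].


Hypothetical syllogism: from (P → Q) and (Q → R), infer (P → R).
Chain the two implications through the shared middle term 'm'.

q => w


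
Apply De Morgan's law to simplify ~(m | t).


De Morgan: the negation of a disjunction is the conjunction of the negations.
Distribute ~ across |, flipping it to &, and negate each literal.

(~m) & (~t)


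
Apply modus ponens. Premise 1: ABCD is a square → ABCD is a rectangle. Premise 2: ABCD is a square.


Modus ponens: from (P → Q) and P, infer Q.
P = 'ABCD is a square' is asserted, and P → Q holds, so Q follows.

ABCD is a rectangle.


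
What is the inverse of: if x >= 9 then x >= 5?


The inverse of (P → Q) is (¬P → ¬Q). It is equivalent to the converse, not to the original.
Here P = 'x >= 9' and Q = 'x >= 5'.

If not (x >= 9), then not (x >= 5).


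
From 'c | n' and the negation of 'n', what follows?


Disjunctive syllogism: from (P ∨ Q) and ¬P, infer Q.
One disjunct, 'n', is ruled out; the other must hold.

c


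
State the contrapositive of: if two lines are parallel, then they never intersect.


The contrapositive of (P → Q) is (¬Q → ¬P); it is logically equivalent to the original.
Here P = 'two lines are parallel' and Q = 'they never intersect'.

If not (they never intersect), then not (two lines are parallel).


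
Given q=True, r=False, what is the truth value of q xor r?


Exclusive or is true when exactly one operand is true.
Substitute: q=True, r=False.
True xor False evaluates to True.

True


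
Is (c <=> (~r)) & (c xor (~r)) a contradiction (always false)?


Truth table over {c, r}:
c | r | φ
---------
False | False | False
True | False | False
False | True | False
True | True | False
Every row is false.

Yes, it is a contradiction.


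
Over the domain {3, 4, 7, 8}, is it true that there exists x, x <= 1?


Evaluate the predicate on each element: 3:F, 4:F, 7:F, 8:F.
No element satisfies the predicate.

F


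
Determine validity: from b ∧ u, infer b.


This matches the form of conjunction elimination: the conclusion follows in every model of the premises.

Valid.


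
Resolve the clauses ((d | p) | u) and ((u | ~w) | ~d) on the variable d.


The clauses contain complementary literals d and ~d.
Resolution eliminates this pair and disjoins the remaining literals (merging duplicates).

((p | u) | ~w)


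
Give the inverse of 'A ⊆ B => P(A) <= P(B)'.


The inverse of (P → Q) is (¬P → ¬Q). It is equivalent to the converse, not to the original.
Here P = 'A ⊆ B' and Q = 'P(A) <= P(B)'.

If not (A ⊆ B), then not (P(A) <= P(B)).


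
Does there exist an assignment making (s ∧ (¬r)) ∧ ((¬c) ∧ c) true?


Check all 8 assignments over {c, r, s}:
c | r | s | φ
-------------
F | F | F | F
T | F | F | F
F | T | F | F
T | T | F | F
F | F | T | F
T | F | T | F
F | T | T | F
T | T | T | F
No assignment makes the formula true.

Unsatisfiable.


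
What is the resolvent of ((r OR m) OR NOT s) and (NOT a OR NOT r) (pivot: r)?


The clauses contain complementary literals r and NOTr.
Resolution eliminates this pair and disjoins the remaining literals (merging duplicates).

((m OR NOT s) OR NOT a)


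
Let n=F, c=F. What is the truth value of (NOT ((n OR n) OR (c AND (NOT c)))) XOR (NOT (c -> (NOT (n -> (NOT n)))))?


Substitute n=F, c=F:
… (earlier sub-steps elided)
NOT c = T
c AND (NOT c) = F AND T = F
(n OR n) OR (c AND (NOT c)) = F OR F = F
NOT ((n OR n) OR (c AND (NOT c))) = T
NOT n = T
n -> (NOT n) = F -> T = T
NOT (n -> (NOT n)) = F
c -> (NOT (n -> (NOT n))) = F -> F = T
NOT (c -> (NOT (n -> (NOT n)))) = F
(NOT ((n OR n) OR (c AND (NOT c)))) XOR (NOT (c -> (NOT (n -> (NOT n))))) = T XOR F = T

T


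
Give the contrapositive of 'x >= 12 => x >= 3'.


The contrapositive of (P → Q) is (¬Q → ¬P); it is logically equivalent to the original.
Here P = 'x >= 12' and Q = 'x >= 3'.

If not (x >= 3), then not (x >= 12).


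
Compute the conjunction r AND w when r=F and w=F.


Conjunction is true only when both operands are true.
Substitute: r=F, w=F.
F AND F evaluates to F.

F


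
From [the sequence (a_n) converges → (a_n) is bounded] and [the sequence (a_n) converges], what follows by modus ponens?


Modus ponens: from (P → Q) and P, infer Q.
P = 'the sequence (a_n) converges' is asserted, and P → Q holds, so Q follows.

(a_n) is bounded.


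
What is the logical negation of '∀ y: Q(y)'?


¬(∀ x: φ) = ∃ x: ¬φ, and ¬(∃ x: φ) = ∀ x: ¬φ.
Apply to the universal statement.

∃ y: ¬(Q(y))


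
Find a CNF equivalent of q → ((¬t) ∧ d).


Step 1: Rewrite q → ((¬t) ∧ d) as ¬q ∨ ((¬t) ∧ d).
Step 2: Distribute ∨ over ∧.

((¬q) ∨ (¬t)) ∧ ((¬q) ∨ d)


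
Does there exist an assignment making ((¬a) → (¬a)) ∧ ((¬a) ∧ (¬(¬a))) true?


Check all 2 assignments over {a}:
a | φ
-----
F | F
T | F
No assignment makes the formula true.

Unsatisfiable.


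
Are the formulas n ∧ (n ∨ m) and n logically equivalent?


Compare truth tables:
m | n | φ | ψ
-------------
F | F | F | F
T | F | F | F
F | T | T | T
T | T | T | T
The columns φ and ψ agree on every row.

Yes, they are logically equivalent.


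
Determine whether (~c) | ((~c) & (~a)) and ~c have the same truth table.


Compare truth tables:
a | c | φ | ψ
-------------
False | False | True | True
True | False | True | True
False | True | False | False
True | True | False | False
The columns φ and ψ agree on every row.

Yes, they are logically equivalent.


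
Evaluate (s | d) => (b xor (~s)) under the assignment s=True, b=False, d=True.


Substitute s=True, b=False, d=True:
s | d = True | True = True
~s = False
b xor (~s) = False xor False = False
(s | d) => (b xor (~s)) = True => False = False

False


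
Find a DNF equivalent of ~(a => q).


Step 1: Rewrite implication then negate: ¬(¬a ∨ q) = a ∧ ¬q.

a & (~q)


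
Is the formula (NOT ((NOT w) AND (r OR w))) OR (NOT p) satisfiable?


Search for a satisfying assignment over {p, r, w}.
Try p=F, r=F, w=F: the formula evaluates to T.
A satisfying assignment exists.

Satisfiable.


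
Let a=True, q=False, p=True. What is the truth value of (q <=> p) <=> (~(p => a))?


Substitute a=True, q=False, p=True:
q <=> p = False <=> True = False
p => a = True => True = True
~(p => a) = False
(q <=> p) <=> (~(p => a)) = False <=> False = True

True


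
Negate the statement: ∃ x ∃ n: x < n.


Negation flips each quantifier (∀↔∃) and negates the inner predicate.
¬(∃ x ∃ n: φ) = ∀ x ∀ n: ¬φ.

∀ x ∀ n: ¬(x < n)


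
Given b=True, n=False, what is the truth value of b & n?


Conjunction is true only when both operands are true.
Substitute: b=True, n=False.
True & False evaluates to False.

False


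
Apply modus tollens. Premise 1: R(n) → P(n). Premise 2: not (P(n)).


Modus tollens: from (P → Q) and ¬Q, infer ¬P.
Q = 'P(n)' is denied; since P → Q, P must also fail.

Not (R(n)).


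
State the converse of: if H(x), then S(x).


The converse of (P → Q) is (Q → P). It is not in general equivalent to the original.
Here P = 'H(x)' and Q = 'S(x)'.

If S(x), then H(x).


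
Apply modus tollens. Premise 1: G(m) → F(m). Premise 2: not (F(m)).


Modus tollens: from (P → Q) and ¬Q, infer ¬P.
Q = 'F(m)' is denied; since P → Q, P must also fail.

Not (G(m)).


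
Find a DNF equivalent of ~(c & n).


Step 1: Apply De Morgan: ¬(c ∧ n) = ¬c ∨ ¬n.

(~c) | (~n)


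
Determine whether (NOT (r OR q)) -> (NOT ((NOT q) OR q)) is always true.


Build the truth table over {q, r}:
q | r | φ
---------
F | F | F
T | F | T
F | T | T
T | T | T
Counterexample at row 1: with q=F, r=F, the formula is F.

No, it is not a tautology.


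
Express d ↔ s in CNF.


Step 1: Rewrite d ↔ s as (d → s) ∧ (s → d).
Step 2: Rewrite each implication as a disjunction.

((¬d) ∨ s) ∧ ((¬s) ∨ d)


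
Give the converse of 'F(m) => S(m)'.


The converse of (P → Q) is (Q → P). It is not in general equivalent to the original.
Here P = 'F(m)' and Q = 'S(m)'.

If S(m), then F(m).


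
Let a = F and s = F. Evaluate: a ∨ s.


Disjunction is false only when both operands are false.
Substitute: a=F, s=F.
F ∨ F evaluates to F.

F


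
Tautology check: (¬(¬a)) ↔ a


Build the truth table over {a}:
a | φ
-----
F | T
T | T
Every row evaluates to true.

Yes, it is a tautology.


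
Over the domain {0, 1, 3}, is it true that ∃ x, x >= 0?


Evaluate the predicate on each element: 0:T, 1:T, 3:T.
Witness x = 0 satisfies the predicate.

T


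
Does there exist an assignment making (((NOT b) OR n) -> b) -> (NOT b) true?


Search for a satisfying assignment over {b, n}.
Try b=F, n=F: the formula evaluates to T.
A satisfying assignment exists.

Satisfiable.


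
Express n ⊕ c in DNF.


Step 1: n ⊕ c is true exactly when they disagree: (n ∧ ¬c) ∨ (¬n ∧ c).

(n ∧ (¬c)) ∨ ((¬n) ∧ c)


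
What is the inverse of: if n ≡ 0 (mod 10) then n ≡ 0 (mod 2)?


The inverse of (P → Q) is (¬P → ¬Q). It is equivalent to the converse, not to the original.
Here P = 'n ≡ 0 (mod 10)' and Q = 'n ≡ 0 (mod 2)'.

If not (n ≡ 0 (mod 10)), then not (n ≡ 0 (mod 2)).


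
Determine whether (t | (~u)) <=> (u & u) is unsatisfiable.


Truth table over {t, u}:
t | u | φ
---------
False | False | False
True | False | False
False | True | False
True | True | True
Satisfying assignment at row 4: t=True, u=True gives True.

No, it is not a contradiction.


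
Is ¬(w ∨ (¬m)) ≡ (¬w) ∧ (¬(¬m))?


Compare truth tables:
m | w | φ | ψ
-------------
F | F | F | F
T | F | T | T
F | T | F | F
T | T | F | F
The columns φ and ψ agree on every row.

Yes, they are logically equivalent.


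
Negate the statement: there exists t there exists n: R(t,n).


Negation flips each quantifier (∀↔∃) and negates the inner predicate.
¬(there exists t there exists n: φ) = for all t for all n: ¬φ.

for all t for all n: NOT(R(t,n))


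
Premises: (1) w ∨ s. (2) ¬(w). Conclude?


Disjunctive syllogism: from (P ∨ Q) and ¬P, infer Q.
One disjunct, 'w', is ruled out; the other must hold.

s


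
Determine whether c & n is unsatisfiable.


Truth table over {c, n}:
c | n | φ
---------
False | False | False
True | False | False
False | True | False
True | True | True
Satisfying assignment at row 4: c=True, n=True gives True.

No, it is not a contradiction.


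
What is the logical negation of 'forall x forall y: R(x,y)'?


Negation flips each quantifier (∀↔∃) and negates the inner predicate.
¬(forall x forall y: φ) = exists x exists y: ¬φ.

exists x exists y: ~(R(x,y))


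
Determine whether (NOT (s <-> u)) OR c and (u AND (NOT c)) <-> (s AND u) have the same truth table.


Compare truth tables:
c | s | u | φ | ψ
-----------------
F | F | F | F | T
T | F | F | T | T
F | T | F | T | T
T | T | F | T | T
F | F | T | T | F
T | F | T | T | T
F | T | T | F | T
T | T | T | T | F
They differ at row 1 (c=F, s=F, u=F): φ=F but ψ=T.

No, they are not logically equivalent.


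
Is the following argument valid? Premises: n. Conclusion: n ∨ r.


This matches the form of disjunction introduction: the conclusion follows in every model of the premises.

Valid.


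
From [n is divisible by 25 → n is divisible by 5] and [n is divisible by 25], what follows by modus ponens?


Modus ponens: from (P → Q) and P, infer Q.
P = 'n is divisible by 25' is asserted, and P → Q holds, so Q follows.

n is divisible by 5.


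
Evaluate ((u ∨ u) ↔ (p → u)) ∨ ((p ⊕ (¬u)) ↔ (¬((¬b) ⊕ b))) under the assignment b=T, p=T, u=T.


Substitute b=T, p=T, u=T:
u ∨ u = T ∨ T = T
p → u = T → T = T
(u ∨ u) ↔ (p → u) = T ↔ T = T
¬u = F
p ⊕ (¬u) = T ⊕ F = T
¬b = F
(¬b) ⊕ b = F ⊕ T = T
¬((¬b) ⊕ b) = F
(p ⊕ (¬u)) ↔ (¬((¬b) ⊕ b)) = T ↔ F = F
((u ∨ u) ↔ (p → u)) ∨ ((p ⊕ (¬u)) ↔ (¬((¬b) ⊕ b))) = T ∨ F = T

T


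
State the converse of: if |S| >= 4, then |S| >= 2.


The converse of (P → Q) is (Q → P). It is not in general equivalent to the original.
Here P = '|S| >= 4' and Q = '|S| >= 2'.

If |S| >= 2, then |S| >= 4.


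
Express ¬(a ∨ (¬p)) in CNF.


Step 1: Apply De Morgan: ¬(a ∨ (¬p)) = ¬a ∧ ¬(¬p).
Step 2: Eliminate any double negations (¬¬X = X).

(¬a) ∧ p


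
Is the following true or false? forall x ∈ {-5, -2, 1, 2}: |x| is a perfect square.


Evaluate the predicate on each element: -5:False, -2:False, 1:True, 2:False.
Counterexample x = -5 fails the predicate.

False


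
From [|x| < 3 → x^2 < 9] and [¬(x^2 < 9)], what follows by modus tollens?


Modus tollens: from (P → Q) and ¬Q, infer ¬P.
Q = 'x^2 < 9' is denied; since P → Q, P must also fail.

Not (|x| < 3).


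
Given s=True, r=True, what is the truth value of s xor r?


Exclusive or is true when exactly one operand is true.
Substitute: s=True, r=True.
True xor True evaluates to False.

False


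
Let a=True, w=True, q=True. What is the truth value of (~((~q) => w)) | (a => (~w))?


Substitute a=True, w=True, q=True:
~q = False
(~q) => w = False => True = True
~((~q) => w) = False
~w = False
a => (~w) = True => False = False
(~((~q) => w)) | (a => (~w)) = False | False = False

False


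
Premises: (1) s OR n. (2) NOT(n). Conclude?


Disjunctive syllogism: from (P ∨ Q) and ¬P, infer Q.
One disjunct, 'n', is ruled out; the other must hold.

s


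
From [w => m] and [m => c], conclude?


Hypothetical syllogism: from (P → Q) and (Q → R), infer (P → R).
Chain the two implications through the shared middle term 'm'.

w => c


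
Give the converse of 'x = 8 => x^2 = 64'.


The converse of (P → Q) is (Q → P). It is not in general equivalent to the original.
Here P = 'x = 8' and Q = 'x^2 = 64'.

If x^2 = 64, then x = 8.


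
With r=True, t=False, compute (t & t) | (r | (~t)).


Substitute r=True, t=False:
t & t = False & False = False
~t = True
r | (~t) = True | True = True
(t & t) | (r | (~t)) = False | True = True

True


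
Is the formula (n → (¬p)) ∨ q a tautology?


Build the truth table over {n, p, q}:
n | p | q | φ
-------------
F | F | F | T
T | F | F | T
F | T | F | T
T | T | F | F
F | F | T | T
T | F | T | T
F | T | T | T
T | T | T | T
Counterexample at row 4: with n=T, p=T, q=F, the formula is F.

No, it is not a tautology.


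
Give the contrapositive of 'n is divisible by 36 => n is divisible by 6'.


The contrapositive of (P → Q) is (¬Q → ¬P); it is logically equivalent to the original.
Here P = 'n is divisible by 36' and Q = 'n is divisible by 6'.

If not (n is divisible by 6), then not (n is divisible by 36).


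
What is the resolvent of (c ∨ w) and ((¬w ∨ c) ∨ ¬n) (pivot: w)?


The clauses contain complementary literals w and ¬w.
Resolution eliminates this pair and disjoins the remaining literals (merging duplicates).

(c ∨ ¬n)


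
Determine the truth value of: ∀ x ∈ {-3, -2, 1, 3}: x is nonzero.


Evaluate the predicate on each element: -3:T, -2:T, 1:T, 3:T.
Every element satisfies the predicate.

T


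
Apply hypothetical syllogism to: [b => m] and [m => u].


Hypothetical syllogism: from (P → Q) and (Q → R), infer (P → R).
Chain the two implications through the shared middle term 'm'.

b => u


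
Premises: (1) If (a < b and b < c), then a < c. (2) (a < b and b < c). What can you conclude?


Modus ponens: from (P → Q) and P, infer Q.
P = '(a < b and b < c)' is asserted, and P → Q holds, so Q follows.

a < c.


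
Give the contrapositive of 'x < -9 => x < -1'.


The contrapositive of (P → Q) is (¬Q → ¬P); it is logically equivalent to the original.
Here P = 'x < -9' and Q = 'x < -1'.

If not (x < -1), then not (x < -9).


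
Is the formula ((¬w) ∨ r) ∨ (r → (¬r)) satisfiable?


Search for a satisfying assignment over {r, w}.
Try r=F, w=F: the formula evaluates to T.
A satisfying assignment exists.

Satisfiable.


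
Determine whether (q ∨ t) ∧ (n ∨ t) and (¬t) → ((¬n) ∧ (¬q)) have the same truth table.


Compare truth tables:
n | q | t | φ | ψ
-----------------
F | F | F | F | T
T | F | F | F | F
F | T | F | F | F
T | T | F | T | F
F | F | T | T | T
T | F | T | T | T
F | T | T | T | T
T | T | T | T | T
They differ at row 1 (n=F, q=F, t=F): φ=F but ψ=T.

No, they are not logically equivalent.


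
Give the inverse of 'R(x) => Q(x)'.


The inverse of (P → Q) is (¬P → ¬Q). It is equivalent to the converse, not to the original.
Here P = 'R(x)' and Q = 'Q(x)'.

If not (R(x)), then not (Q(x)).


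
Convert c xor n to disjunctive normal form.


Step 1: c ⊕ n is true exactly when they disagree: (c ∧ ¬n) ∨ (¬c ∧ n).

(c & (~n)) | ((~c) & n)


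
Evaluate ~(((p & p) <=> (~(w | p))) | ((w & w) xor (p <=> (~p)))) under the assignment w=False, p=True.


Substitute w=False, p=True:
p & p = True & True = True
w | p = False | True = True
~(w | p) = False
(p & p) <=> (~(w | p)) = True <=> False = False
w & w = False & False = False
~p = False
p <=> (~p) = True <=> False = False
(w & w) xor (p <=> (~p)) = False xor False = False
((p & p) <=> (~(w | p))) | ((w & w) xor (p <=> (~p))) = False | False = False
~(((p & p) <=> (~(w | p))) | ((w & w) xor (p <=> (~p)))) = True

True


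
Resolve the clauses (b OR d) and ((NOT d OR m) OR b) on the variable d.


The clauses contain complementary literals d and NOTd.
Resolution eliminates this pair and disjoins the remaining literals (merging duplicates).

(b OR m)


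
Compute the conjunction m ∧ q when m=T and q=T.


Conjunction is true only when both operands are true.
Substitute: m=T, q=T.
T ∧ T evaluates to T.

T


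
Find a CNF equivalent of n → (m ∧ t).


Step 1: Rewrite n → (m ∧ t) as ¬n ∨ (m ∧ t).
Step 2: Distribute ∨ over ∧.

((¬n) ∨ m) ∧ ((¬n) ∨ t)


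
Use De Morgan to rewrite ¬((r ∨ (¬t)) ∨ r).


De Morgan: the negation of a disjunction is the conjunction of the negations.
Distribute ¬ across ∨, flipping it to ∧, and negate each literal.

((¬r) ∧ t) ∧ (¬r)


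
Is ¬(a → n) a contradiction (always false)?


Truth table over {a, n}:
a | n | φ
---------
F | F | F
T | F | T
F | T | F
T | T | F
Satisfying assignment at row 2: a=T, n=F gives T.

No, it is not a contradiction.


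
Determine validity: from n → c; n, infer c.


This matches the form of modus ponens: the conclusion follows in every model of the premises.

Valid.


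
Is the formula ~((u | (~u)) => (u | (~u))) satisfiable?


Check all 2 assignments over {u}:
u | φ
-----
False | False
True | False
No assignment makes the formula true.

Unsatisfiable.


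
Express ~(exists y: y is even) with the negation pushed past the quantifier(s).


¬(forall x: φ) = exists x: ¬φ, and ¬(exists x: φ) = forall x: ¬φ.
Apply to the existential statement.

forall y: ~(y is even)


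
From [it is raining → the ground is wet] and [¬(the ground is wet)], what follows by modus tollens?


Modus tollens: from (P → Q) and ¬Q, infer ¬P.
Q = 'the ground is wet' is denied; since P → Q, P must also fail.

Not (it is raining).


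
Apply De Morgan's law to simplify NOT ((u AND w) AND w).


De Morgan: the negation of a conjunction is the disjunction of the negations.
Distribute NOT across AND, flipping it to OR, and negate each literal.

((NOT u) OR (NOT w)) OR (NOT w)


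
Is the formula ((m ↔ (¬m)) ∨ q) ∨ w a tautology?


Build the truth table over {m, q, w}:
m | q | w | φ
-------------
F | F | F | F
T | F | F | F
F | T | F | T
T | T | F | T
F | F | T | T
T | F | T | T
F | T | T | T
T | T | T | T
Counterexample at row 1: with m=F, q=F, w=F, the formula is F.

No, it is not a tautology.


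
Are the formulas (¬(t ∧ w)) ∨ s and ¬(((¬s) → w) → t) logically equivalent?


Compare truth tables:
s | t | w | φ | ψ
-----------------
F | F | F | T | F
T | F | F | T | T
F | T | F | T | F
T | T | F | T | F
F | F | T | T | T
T | F | T | T | T
F | T | T | F | F
T | T | T | T | F
They differ at row 1 (s=F, t=F, w=F): φ=T but ψ=F.

No, they are not logically equivalent.


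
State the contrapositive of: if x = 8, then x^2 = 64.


The contrapositive of (P → Q) is (¬Q → ¬P); it is logically equivalent to the original.
Here P = 'x = 8' and Q = 'x^2 = 64'.

If not (x^2 = 64), then not (x = 8).


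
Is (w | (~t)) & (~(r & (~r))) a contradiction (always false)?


Truth table over {r, t, w}:
r | t | w | φ
-------------
False | False | False | True
True | False | False | True
False | True | False | False
True | True | False | False
False | False | True | True
True | False | True | True
False | True | True | True
True | True | True | True
Satisfying assignment at row 1: r=False, t=False, w=False gives True.

No, it is not a contradiction.


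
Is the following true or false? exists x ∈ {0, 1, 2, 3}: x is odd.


Evaluate the predicate on each element: 0:False, 1:True, 2:False, 3:True.
Witness x = 1 satisfies the predicate.

True


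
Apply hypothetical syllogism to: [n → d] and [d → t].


Hypothetical syllogism: from (P → Q) and (Q → R), infer (P → R).
Chain the two implications through the shared middle term 'd'.

n → t


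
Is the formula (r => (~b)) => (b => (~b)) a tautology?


Build the truth table over {b, r}:
b | r | φ
---------
False | False | True
True | False | False
False | True | True
True | True | True
Counterexample at row 2: with b=True, r=False, the formula is False.

No, it is not a tautology.


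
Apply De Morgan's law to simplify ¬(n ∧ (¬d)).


De Morgan: the negation of a conjunction is the disjunction of the negations.
Distribute ¬ across ∧, flipping it to ∨, and negate each literal.

(¬n) ∨ d


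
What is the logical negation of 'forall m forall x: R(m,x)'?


Negation flips each quantifier (∀↔∃) and negates the inner predicate.
¬(forall m forall x: φ) = exists m exists x: ¬φ.

exists m exists x: ~(R(m,x))


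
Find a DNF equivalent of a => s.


Step 1: Rewrite a → s as ¬a ∨ s.

(~a) | s


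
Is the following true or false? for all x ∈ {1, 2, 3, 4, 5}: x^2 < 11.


Evaluate the predicate on each element: 1:T, 2:T, 3:T, 4:F, 5:F.
Counterexample x = 4 fails the predicate.

F


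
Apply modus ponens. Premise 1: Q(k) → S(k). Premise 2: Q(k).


Modus ponens: from (P → Q) and P, infer Q.
P = 'Q(k)' is asserted, and P → Q holds, so Q follows.

S(k).


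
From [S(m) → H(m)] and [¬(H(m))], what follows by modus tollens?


Modus tollens: from (P → Q) and ¬Q, infer ¬P.
Q = 'H(m)' is denied; since P → Q, P must also fail.

Not (S(m)).


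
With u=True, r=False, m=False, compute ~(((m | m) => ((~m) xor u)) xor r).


Substitute u=True, r=False, m=False:
m | m = False | False = False
~m = True
(~m) xor u = True xor True = False
(m | m) => ((~m) xor u) = False => False = True
((m | m) => ((~m) xor u)) xor r = True xor False = True
~(((m | m) => ((~m) xor u)) xor r) = False

False


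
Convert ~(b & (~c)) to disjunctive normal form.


Step 1: Apply De Morgan: ¬(b ∧ (¬c)) = ¬b ∨ ¬(¬c).
Step 2: Eliminate any double negations (¬¬X = X).

(~b) | c


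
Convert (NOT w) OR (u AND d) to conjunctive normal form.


Step 1: Distribute ∨ over ∧: (¬w) ∨ (u ∧ d) = ((¬w) ∨ u) ∧ ((¬w) ∨ d).

((NOT w) OR u) AND ((NOT w) OR d)


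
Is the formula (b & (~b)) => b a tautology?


Build the truth table over {b}:
b | φ
-----
False | True
True | True
Every row evaluates to true.

Yes, it is a tautology.


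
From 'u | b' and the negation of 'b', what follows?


Disjunctive syllogism: from (P ∨ Q) and ¬P, infer Q.
One disjunct, 'b', is ruled out; the other must hold.

u


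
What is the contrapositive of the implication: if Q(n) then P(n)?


The contrapositive of (P → Q) is (¬Q → ¬P); it is logically equivalent to the original.
Here P = 'Q(n)' and Q = 'P(n)'.

If not (P(n)), then not (Q(n)).


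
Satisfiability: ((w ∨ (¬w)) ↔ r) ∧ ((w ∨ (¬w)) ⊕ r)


Check all 4 assignments over {r, w}:
r | w | φ
---------
F | F | F
T | F | F
F | T | F
T | T | F
No assignment makes the formula true.

Unsatisfiable.


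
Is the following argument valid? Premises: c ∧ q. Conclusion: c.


This matches the form of conjunction elimination: the conclusion follows in every model of the premises.

Valid.


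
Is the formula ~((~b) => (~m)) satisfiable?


Search for a satisfying assignment over {b, m}.
Try b=False, m=True: the formula evaluates to True.
A satisfying assignment exists.

Satisfiable.


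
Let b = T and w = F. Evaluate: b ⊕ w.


Exclusive or is true when exactly one operand is true.
Substitute: b=T, w=F.
T ⊕ F evaluates to T.

T


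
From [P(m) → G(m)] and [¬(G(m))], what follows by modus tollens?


Modus tollens: from (P → Q) and ¬Q, infer ¬P.
Q = 'G(m)' is denied; since P → Q, P must also fail.

Not (P(m)).


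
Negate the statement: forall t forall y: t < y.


Negation flips each quantifier (∀↔∃) and negates the inner predicate.
¬(forall t forall y: φ) = exists t exists y: ¬φ.

exists t exists y: ~(t < y)


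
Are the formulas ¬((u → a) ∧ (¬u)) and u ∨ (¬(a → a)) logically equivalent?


Compare truth tables:
a | u | φ | ψ
-------------
F | F | F | F
T | F | F | F
F | T | T | T
T | T | T | T
The columns φ and ψ agree on every row.

Yes, they are logically equivalent.


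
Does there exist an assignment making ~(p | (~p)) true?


Check all 2 assignments over {p}:
p | φ
-----
False | False
True | False
No assignment makes the formula true.

Unsatisfiable.


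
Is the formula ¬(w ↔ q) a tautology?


Build the truth table over {q, w}:
q | w | φ
---------
F | F | F
T | F | T
F | T | T
T | T | F
Counterexample at row 1: with q=F, w=F, the formula is F.

No, it is not a tautology.


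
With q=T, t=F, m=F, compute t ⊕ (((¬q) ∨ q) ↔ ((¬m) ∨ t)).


Substitute q=T, t=F, m=F:
¬q = F
(¬q) ∨ q = F ∨ T = T
¬m = T
(¬m) ∨ t = T ∨ F = T
((¬q) ∨ q) ↔ ((¬m) ∨ t) = T ↔ T = T
t ⊕ (((¬q) ∨ q) ↔ ((¬m) ∨ t)) = F ⊕ T = T

T


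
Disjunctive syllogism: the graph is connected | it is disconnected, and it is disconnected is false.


Disjunctive syllogism: from (P ∨ Q) and ¬P, infer Q.
One disjunct, 'it is disconnected', is ruled out; the other must hold.

the graph is connected


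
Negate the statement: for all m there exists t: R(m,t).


Negation flips each quantifier (∀↔∃) and negates the inner predicate.
¬(for all m there exists t: φ) = there exists m for all t: ¬φ.

there exists m for all t: NOT(R(m,t))


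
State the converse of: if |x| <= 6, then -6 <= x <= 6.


The converse of (P → Q) is (Q → P). It is not in general equivalent to the original.
Here P = '|x| <= 6' and Q = '-6 <= x <= 6'.

If -6 <= x <= 6, then |x| <= 6.


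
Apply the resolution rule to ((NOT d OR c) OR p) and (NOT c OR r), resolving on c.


The clauses contain complementary literals c and NOTc.
Resolution eliminates this pair and disjoins the remaining literals (merging duplicates).

((NOT d OR p) OR r)


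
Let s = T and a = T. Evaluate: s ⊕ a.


Exclusive or is true when exactly one operand is true.
Substitute: s=T, a=T.
T ⊕ T evaluates to F.

F


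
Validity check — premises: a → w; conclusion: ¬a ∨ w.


This matches the form of material implication: the conclusion follows in every model of the premises.

Valid.


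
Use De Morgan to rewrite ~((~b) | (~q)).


De Morgan: the negation of a disjunction is the conjunction of the negations.
Distribute ~ across |, flipping it to &, and negate each literal.

b & q


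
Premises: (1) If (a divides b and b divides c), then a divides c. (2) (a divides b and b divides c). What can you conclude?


Modus ponens: from (P → Q) and P, infer Q.
P = '(a divides b and b divides c)' is asserted, and P → Q holds, so Q follows.

a divides c.


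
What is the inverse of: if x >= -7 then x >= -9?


The inverse of (P → Q) is (¬P → ¬Q). It is equivalent to the converse, not to the original.
Here P = 'x >= -7' and Q = 'x >= -9'.

If not (x >= -7), then not (x >= -9).


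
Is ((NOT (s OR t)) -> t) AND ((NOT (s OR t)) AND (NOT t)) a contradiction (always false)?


Truth table over {s, t}:
s | t | φ
---------
F | F | F
T | F | F
F | T | F
T | T | F
Every row is false.

Yes, it is a contradiction.


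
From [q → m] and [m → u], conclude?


Hypothetical syllogism: from (P → Q) and (Q → R), infer (P → R).
Chain the two implications through the shared middle term 'm'.

q → u


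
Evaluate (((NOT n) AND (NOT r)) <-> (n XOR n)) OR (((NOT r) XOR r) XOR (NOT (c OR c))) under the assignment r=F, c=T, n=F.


Substitute r=F, c=T, n=F:
… (earlier sub-steps elided)
NOT r = T
(NOT n) AND (NOT r) = T AND T = T
n XOR n = F XOR F = F
((NOT n) AND (NOT r)) <-> (n XOR n) = T <-> F = F
NOT r = T
(NOT r) XOR r = T XOR F = T
c OR c = T OR T = T
NOT (c OR c) = F
((NOT r) XOR r) XOR (NOT (c OR c)) = T XOR F = T
(((NOT n) AND (NOT r)) <-> (n XOR n)) OR (((NOT r) XOR r) XOR (NOT (c OR c))) = F OR T = T

T


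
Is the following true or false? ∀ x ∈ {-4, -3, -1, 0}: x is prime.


Evaluate the predicate on each element: -4:F, -3:F, -1:F, 0:F.
Counterexample x = -4 fails the predicate.

F


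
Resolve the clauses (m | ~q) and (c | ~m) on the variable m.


The clauses contain complementary literals m and ~m.
Resolution eliminates this pair and disjoins the remaining literals (merging duplicates).

(~q | c)


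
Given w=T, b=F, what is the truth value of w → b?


Implication is false only when antecedent is true and consequent is false.
Substitute: w=T, b=F.
T → F evaluates to F.

F


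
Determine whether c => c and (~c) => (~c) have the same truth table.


Compare truth tables:
c | φ | ψ
---------
False | True | True
True | True | True
The columns φ and ψ agree on every row.

Yes, they are logically equivalent.


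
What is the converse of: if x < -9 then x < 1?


The converse of (P → Q) is (Q → P). It is not in general equivalent to the original.
Here P = 'x < -9' and Q = 'x < 1'.

If x < 1, then x < -9.


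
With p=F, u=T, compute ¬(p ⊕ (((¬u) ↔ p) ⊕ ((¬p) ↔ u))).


Substitute p=F, u=T:
¬u = F
(¬u) ↔ p = F ↔ F = T
¬p = T
(¬p) ↔ u = T ↔ T = T
((¬u) ↔ p) ⊕ ((¬p) ↔ u) = T ⊕ T = F
p ⊕ (((¬u) ↔ p) ⊕ ((¬p) ↔ u)) = F ⊕ F = F
¬(p ⊕ (((¬u) ↔ p) ⊕ ((¬p) ↔ u))) = T

T


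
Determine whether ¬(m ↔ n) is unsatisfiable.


Truth table over {m, n}:
m | n | φ
---------
F | F | F
T | F | T
F | T | T
T | T | F
Satisfying assignment at row 2: m=T, n=F gives T.

No, it is not a contradiction.


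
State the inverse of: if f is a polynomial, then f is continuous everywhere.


The inverse of (P → Q) is (¬P → ¬Q). It is equivalent to the converse, not to the original.
Here P = 'f is a polynomial' and Q = 'f is continuous everywhere'.

If not (f is a polynomial), then not (f is continuous everywhere).


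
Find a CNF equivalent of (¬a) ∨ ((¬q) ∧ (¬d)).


Step 1: Distribute ∨ over ∧: (¬a) ∨ ((¬q) ∧ (¬d)) = ((¬a) ∨ (¬q)) ∧ ((¬a) ∨ (¬d)).

((¬a) ∨ (¬q)) ∧ ((¬a) ∨ (¬d))


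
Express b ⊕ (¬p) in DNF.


Step 1: b ⊕ (¬p) is true exactly when they disagree: (b ∧ ¬(¬p)) ∨ (¬b ∧ (¬p)).
Step 2: Eliminate any double negations (¬¬X = X).

(b ∧ p) ∨ ((¬b) ∧ (¬p))


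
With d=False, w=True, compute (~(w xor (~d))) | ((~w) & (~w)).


Substitute d=False, w=True:
~d = True
w xor (~d) = True xor True = False
~(w xor (~d)) = True
~w = False
~w = False
(~w) & (~w) = False & False = False
(~(w xor (~d))) | ((~w) & (~w)) = True | False = True

True


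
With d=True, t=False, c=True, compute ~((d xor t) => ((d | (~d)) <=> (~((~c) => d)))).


Substitute d=True, t=False, c=True:
d xor t = True xor False = True
~d = False
d | (~d) = True | False = True
~c = False
(~c) => d = False => True = True
~((~c) => d) = False
(d | (~d)) <=> (~((~c) => d)) = True <=> False = False
(d xor t) => ((d | (~d)) <=> (~((~c) => d))) = True => False = False
~((d xor t) => ((d | (~d)) <=> (~((~c) => d)))) = True

True


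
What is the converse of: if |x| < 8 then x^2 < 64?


The converse of (P → Q) is (Q → P). It is not in general equivalent to the original.
Here P = '|x| < 8' and Q = 'x^2 < 64'.

If x^2 < 64, then |x| < 8.


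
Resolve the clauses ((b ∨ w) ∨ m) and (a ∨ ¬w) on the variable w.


The clauses contain complementary literals w and ¬w.
Resolution eliminates this pair and disjoins the remaining literals (merging duplicates).

((b ∨ m) ∨ a)


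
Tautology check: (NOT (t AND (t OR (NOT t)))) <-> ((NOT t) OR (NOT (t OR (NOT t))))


Build the truth table over {t}:
t | φ
-----
F | T
T | T
Every row evaluates to true.

Yes, it is a tautology.
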